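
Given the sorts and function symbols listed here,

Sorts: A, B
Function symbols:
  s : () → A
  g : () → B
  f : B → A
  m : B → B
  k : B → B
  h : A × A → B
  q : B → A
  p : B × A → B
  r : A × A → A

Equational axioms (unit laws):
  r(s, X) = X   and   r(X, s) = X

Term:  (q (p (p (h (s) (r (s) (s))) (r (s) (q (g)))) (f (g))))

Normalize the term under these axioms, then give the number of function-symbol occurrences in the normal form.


1. (q (p (p (h (s) (r (s) (s))) (r (s) (q (g)))) (f (g))))  →  (q (p (p (h (s) (s)) (r (s) (q (g)))) (f (g))))
2. (q (p (p (h (s) (s)) (r (s) (q (g)))) (f (g))))  →  (q (p (p (h (s) (s)) (q (g))) (f (g))))
normal form: (q (p (p (h (s) (s)) (q (g))) (f (g))))

size = 10


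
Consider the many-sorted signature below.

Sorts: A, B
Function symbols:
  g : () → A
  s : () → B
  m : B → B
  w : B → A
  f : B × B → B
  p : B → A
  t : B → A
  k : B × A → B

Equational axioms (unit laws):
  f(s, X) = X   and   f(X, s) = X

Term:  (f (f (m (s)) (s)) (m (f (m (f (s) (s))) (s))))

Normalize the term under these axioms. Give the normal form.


1. (f (f (m (s)) (s)) (m (f (m (f (s) (s))) (s))))  →  (f (m (s)) (m (f (m (f (s) (s))) (s))))
2. (f (m (s)) (m (f (m (f (s) (s))) (s))))  →  (f (m (s)) (m (m (f (s) (s)))))
3. (f (m (s)) (m (m (f (s) (s)))))  →  (f (m (s)) (m (m (s))))

normal form = (f (m (s)) (m (m (s))))


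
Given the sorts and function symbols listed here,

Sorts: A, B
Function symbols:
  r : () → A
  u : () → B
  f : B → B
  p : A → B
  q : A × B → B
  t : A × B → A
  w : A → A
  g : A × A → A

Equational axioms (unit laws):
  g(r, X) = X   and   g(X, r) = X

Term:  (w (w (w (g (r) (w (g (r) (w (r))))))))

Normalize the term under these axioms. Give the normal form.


normal form = (w (w (w (w (w (r))))))

1. (w (w (w (g (r) (w (g (r) (w (r))))))))  →  (w (w (w (w (g (r) (w (r)))))))
2. (w (w (w (w (g (r) (w (r)))))))  →  (w (w (w (w (w (r))))))


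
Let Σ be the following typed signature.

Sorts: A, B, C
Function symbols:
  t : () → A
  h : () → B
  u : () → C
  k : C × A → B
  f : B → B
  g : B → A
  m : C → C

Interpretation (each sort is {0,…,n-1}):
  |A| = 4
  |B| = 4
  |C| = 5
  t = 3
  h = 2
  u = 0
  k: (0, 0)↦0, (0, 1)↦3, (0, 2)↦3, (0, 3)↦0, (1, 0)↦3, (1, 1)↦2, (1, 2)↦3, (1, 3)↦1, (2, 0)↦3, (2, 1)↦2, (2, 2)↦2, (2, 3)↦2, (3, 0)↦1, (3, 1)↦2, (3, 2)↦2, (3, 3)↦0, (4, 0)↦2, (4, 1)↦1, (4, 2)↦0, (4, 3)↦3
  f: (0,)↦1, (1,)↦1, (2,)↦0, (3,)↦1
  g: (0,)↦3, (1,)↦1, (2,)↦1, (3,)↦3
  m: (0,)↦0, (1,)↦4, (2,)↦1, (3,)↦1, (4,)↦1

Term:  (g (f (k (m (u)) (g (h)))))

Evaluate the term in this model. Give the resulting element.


  u = 0
  (m (u)) = m(0,) = 0
  h = 2
  (g (h)) = g(2,) = 1
  (k (m (u)) (g (h))) = k(0, 1) = 3
  (f (k (m (u)) (g (h)))) = f(3,) = 1
  (g (f (k (m (u)) (g (h))))) = g(1,) = 1

value = 1


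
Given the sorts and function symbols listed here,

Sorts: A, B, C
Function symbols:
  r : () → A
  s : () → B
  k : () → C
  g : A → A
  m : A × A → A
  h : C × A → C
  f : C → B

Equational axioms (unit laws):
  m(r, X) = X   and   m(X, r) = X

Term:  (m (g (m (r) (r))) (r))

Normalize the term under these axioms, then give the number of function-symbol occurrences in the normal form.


size = 2

1. (m (g (m (r) (r))) (r))  →  (g (m (r) (r)))
2. (g (m (r) (r)))  →  (g (r))
normal form: (g (r))


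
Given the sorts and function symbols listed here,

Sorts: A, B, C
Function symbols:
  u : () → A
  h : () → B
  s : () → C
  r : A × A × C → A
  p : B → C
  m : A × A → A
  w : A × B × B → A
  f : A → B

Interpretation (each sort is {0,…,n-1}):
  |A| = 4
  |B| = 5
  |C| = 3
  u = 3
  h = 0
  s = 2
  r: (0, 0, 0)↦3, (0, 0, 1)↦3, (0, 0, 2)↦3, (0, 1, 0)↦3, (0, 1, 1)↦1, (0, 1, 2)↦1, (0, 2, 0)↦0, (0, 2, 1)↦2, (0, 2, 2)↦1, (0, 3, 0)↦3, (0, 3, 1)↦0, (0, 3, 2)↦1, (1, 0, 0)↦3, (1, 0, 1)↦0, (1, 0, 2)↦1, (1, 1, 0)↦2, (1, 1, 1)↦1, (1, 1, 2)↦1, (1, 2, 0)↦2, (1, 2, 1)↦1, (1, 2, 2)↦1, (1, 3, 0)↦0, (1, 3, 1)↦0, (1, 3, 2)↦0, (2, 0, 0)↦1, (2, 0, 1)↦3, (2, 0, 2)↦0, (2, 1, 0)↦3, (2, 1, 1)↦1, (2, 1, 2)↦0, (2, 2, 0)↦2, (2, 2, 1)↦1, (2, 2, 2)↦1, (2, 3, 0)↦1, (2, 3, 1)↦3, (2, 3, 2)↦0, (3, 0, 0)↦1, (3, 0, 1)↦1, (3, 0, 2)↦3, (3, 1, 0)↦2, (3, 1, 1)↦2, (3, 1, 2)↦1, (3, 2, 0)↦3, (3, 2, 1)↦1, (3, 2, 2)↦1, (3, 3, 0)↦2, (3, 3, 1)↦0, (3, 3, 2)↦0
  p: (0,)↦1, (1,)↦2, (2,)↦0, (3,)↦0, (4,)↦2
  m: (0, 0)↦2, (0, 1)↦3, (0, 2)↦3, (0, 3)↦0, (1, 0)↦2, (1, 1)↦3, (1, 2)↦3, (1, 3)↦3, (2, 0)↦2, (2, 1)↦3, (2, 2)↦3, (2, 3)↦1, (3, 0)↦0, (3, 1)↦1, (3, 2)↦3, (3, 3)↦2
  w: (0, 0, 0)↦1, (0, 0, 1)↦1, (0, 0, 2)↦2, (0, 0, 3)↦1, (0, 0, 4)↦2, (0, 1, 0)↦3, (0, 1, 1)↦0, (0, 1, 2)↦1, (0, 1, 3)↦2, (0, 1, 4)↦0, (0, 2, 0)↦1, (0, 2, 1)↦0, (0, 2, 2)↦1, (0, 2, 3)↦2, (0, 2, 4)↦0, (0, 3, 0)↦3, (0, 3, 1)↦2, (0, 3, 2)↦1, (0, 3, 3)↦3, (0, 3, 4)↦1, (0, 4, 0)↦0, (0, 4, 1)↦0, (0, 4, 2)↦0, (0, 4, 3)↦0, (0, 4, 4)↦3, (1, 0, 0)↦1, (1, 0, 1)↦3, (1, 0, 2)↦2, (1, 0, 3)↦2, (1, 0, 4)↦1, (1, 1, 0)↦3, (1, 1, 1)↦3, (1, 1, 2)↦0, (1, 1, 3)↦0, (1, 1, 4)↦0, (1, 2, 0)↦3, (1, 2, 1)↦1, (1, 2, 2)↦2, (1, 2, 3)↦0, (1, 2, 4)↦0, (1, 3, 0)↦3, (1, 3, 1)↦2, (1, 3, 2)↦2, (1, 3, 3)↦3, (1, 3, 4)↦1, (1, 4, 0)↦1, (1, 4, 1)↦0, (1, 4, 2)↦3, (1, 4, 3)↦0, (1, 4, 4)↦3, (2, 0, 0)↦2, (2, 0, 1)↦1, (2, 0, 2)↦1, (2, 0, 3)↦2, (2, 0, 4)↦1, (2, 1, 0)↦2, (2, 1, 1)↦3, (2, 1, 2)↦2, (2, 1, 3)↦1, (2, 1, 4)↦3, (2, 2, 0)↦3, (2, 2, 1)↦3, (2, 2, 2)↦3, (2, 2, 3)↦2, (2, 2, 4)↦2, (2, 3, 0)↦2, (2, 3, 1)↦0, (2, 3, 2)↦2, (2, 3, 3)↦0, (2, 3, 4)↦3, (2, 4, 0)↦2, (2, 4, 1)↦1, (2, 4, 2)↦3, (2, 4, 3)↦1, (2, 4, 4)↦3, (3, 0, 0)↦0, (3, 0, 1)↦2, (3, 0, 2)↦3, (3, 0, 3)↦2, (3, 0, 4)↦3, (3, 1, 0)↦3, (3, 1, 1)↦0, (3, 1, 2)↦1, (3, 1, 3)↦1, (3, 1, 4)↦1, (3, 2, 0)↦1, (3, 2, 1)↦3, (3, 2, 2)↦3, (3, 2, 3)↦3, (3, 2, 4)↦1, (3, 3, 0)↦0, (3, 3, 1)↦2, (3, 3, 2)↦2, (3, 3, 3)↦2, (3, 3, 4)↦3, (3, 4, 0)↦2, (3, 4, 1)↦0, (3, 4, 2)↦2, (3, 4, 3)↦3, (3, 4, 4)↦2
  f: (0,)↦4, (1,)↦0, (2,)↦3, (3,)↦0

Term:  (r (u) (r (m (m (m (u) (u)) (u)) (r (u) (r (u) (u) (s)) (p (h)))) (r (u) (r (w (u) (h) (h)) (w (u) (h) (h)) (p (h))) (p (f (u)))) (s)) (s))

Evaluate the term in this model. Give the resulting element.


value = 0

  u = 3
  u = 3
  u = 3
  (m (u) (u)) = m(3, 3) = 2
  u = 3
  (m (m (u) (u)) (u)) = m(2, 3) = 1
  u = 3
  u = 3
  u = 3
  s = 2
  (r (u) (u) (s)) = r(3, 3, 2) = 0
  h = 0
  (p (h)) = p(0,) = 1
  (r (u) (r (u) (u) (s)) (p (h))) = r(3, 0, 1) = 1
  (m (m (m (u) (u)) (u)) (r (u) (r (u) (u) (s)) (p (h)))) = m(1, 1) = 3
  u = 3
  u = 3
  h = 0
  h = 0
  (w (u) (h) (h)) = w(3, 0, 0) = 0
  u = 3
  h = 0
  h = 0
  (w (u) (h) (h)) = w(3, 0, 0) = 0
  h = 0
  (p (h)) = p(0,) = 1
  (r (w (u) (h) (h)) (w (u) (h) (h)) (p (h))) = r(0, 0, 1) = 3
  u = 3
  (f (u)) = f(3,) = 0
  (p (f (u))) = p(0,) = 1
  (r (u) (r (w (u) (h) (h)) (w (u) (h) (h)) (p (h))) (p (f (u)))) = r(3, 3, 1) = 0
  s = 2
  (r (m (m (m (u) (u)) (u)) (r (u) (r (u) (u) (s)) (p (h)))) (r (u) (r (w (u) (h) (h)) (w (u) (h) (h)) (p (h))) (p (f (u)))) (s)) = r(3, 0, 2) = 3
  s = 2
  (r (u) (r (m (m (m (u) (u)) (u)) (r (u) (r (u) (u) (s)) (p (h)))) (r (u) (r (w (u) (h) (h)) (w (u) (h) (h)) (p (h))) (p (f (u)))) (s)) (s)) = r(3, 3, 2) = 0


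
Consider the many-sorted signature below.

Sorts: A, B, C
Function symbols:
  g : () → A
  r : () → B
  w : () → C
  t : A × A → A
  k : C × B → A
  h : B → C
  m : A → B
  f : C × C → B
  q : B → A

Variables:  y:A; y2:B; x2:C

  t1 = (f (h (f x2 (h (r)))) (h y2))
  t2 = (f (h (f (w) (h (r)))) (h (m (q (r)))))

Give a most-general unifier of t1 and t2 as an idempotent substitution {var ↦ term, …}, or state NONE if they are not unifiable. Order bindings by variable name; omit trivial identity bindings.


{x2 ↦ (w), y2 ↦ (m (q (r)))}


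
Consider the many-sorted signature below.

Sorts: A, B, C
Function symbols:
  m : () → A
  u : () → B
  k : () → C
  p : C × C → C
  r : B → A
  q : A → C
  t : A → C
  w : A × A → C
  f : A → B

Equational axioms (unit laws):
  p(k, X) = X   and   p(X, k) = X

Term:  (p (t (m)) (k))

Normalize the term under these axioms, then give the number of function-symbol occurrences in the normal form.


1. (p (t (m)) (k))  →  (t (m))
normal form: (t (m))

size = 2


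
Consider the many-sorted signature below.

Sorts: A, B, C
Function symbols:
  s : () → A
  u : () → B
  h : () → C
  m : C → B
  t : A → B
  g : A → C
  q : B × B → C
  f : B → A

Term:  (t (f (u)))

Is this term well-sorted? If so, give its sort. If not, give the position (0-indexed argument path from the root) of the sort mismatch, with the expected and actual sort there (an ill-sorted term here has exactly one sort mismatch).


well-sorted; sort = B

    (u) : B
  (f (u)) : A
(t (f (u))) : B


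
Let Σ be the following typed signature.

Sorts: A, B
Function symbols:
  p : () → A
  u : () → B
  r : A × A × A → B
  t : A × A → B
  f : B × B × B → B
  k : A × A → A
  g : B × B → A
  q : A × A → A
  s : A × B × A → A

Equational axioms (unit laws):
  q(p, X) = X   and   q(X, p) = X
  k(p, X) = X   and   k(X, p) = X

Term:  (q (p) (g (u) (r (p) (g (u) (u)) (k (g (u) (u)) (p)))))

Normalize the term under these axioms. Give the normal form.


1. (q (p) (g (u) (r (p) (g (u) (u)) (k (g (u) (u)) (p)))))  →  (g (u) (r (p) (g (u) (u)) (k (g (u) (u)) (p))))
2. (g (u) (r (p) (g (u) (u)) (k (g (u) (u)) (p))))  →  (g (u) (r (p) (g (u) (u)) (g (u) (u))))

normal form = (g (u) (r (p) (g (u) (u)) (g (u) (u))))


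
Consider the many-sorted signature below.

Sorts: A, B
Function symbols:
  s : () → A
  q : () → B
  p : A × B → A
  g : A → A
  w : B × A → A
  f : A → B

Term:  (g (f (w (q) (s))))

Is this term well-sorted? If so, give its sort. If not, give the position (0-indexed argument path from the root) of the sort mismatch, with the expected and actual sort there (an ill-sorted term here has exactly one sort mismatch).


      (q) : B
      (s) : A
    (w (q) (s)) : A
  (f (w (q) (s))) : B
(g (f (w (q) (s)))) : ✗ arg 0 at [0] has sort B, expected A

ill-sorted at position [0]: expected A, got B


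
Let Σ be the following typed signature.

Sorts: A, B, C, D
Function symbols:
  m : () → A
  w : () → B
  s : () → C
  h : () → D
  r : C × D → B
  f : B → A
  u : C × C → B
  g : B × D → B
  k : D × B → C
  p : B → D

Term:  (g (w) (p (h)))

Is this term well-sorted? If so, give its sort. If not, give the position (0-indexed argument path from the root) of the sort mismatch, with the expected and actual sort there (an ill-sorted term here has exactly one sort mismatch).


ill-sorted at position [1, 0]: expected B, got D

  (w) : B
    (h) : D
  (p (h)) : ✗ arg 0 at [1, 0] has sort D, expected B


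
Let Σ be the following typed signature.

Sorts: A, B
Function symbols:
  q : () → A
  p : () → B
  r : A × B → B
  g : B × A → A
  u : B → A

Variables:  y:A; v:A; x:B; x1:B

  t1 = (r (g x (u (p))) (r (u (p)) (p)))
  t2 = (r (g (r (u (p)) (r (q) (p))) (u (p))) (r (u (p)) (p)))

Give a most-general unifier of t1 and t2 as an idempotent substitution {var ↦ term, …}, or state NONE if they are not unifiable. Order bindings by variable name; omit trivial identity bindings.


{x ↦ (r (u (p)) (r (q) (p)))}


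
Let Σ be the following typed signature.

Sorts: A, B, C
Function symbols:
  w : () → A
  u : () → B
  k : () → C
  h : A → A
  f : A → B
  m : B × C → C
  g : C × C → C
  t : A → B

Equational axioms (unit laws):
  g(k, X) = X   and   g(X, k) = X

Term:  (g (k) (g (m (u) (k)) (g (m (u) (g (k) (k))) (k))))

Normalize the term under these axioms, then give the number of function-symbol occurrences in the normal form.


size = 7

1. (g (k) (g (m (u) (k)) (g (m (u) (g (k) (k))) (k))))  →  (g (m (u) (k)) (g (m (u) (g (k) (k))) (k)))
2. (g (m (u) (k)) (g (m (u) (g (k) (k))) (k)))  →  (g (m (u) (k)) (m (u) (g (k) (k))))
3. (g (m (u) (k)) (m (u) (g (k) (k))))  →  (g (m (u) (k)) (m (u) (k)))
normal form: (g (m (u) (k)) (m (u) (k)))


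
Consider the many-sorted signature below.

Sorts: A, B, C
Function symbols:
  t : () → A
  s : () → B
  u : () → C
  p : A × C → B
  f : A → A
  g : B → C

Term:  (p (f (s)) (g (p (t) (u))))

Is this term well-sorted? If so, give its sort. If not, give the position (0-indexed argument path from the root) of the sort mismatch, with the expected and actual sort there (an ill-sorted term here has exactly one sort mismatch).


ill-sorted at position [0, 0]: expected A, got B

    (s) : B
  (f (s)) : ✗ arg 0 at [0, 0] has sort B, expected A
      (t) : A
      (u) : C
    (p (t) (u)) : B
  (g (p (t) (u))) : C


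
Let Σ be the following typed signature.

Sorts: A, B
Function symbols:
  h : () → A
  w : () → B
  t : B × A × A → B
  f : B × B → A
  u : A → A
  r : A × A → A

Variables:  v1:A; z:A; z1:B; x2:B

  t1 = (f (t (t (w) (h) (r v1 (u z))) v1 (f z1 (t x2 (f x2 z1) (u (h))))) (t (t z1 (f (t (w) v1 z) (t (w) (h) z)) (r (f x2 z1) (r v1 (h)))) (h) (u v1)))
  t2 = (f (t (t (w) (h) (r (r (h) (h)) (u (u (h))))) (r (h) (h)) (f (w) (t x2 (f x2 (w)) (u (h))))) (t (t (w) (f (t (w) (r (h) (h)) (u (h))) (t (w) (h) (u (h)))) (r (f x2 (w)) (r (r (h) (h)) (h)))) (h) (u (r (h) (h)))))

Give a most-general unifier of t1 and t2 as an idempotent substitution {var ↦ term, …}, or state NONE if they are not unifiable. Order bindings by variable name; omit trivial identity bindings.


{v1 ↦ (r (h) (h)), z ↦ (u (h)), z1 ↦ (w)}


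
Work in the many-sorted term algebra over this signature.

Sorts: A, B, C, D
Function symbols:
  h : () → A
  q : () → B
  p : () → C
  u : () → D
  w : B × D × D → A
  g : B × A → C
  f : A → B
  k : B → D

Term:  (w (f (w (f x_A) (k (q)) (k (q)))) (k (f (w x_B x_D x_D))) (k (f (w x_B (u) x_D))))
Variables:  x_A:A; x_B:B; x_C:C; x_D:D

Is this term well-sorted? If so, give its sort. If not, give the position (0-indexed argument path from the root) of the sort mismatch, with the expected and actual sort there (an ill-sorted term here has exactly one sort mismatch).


well-sorted; sort = A

        x_A : A
      (f x_A) : B
        (q) : B
      (k (q)) : D
        (q) : B
      (k (q)) : D
    (w (f x_A) (k (q)) (k (q))) : A
  (f (w (f x_A) (k (q)) (k (q)))) : B
        x_B : B
        x_D : D
        x_D : D
      (w x_B x_D x_D) : A
    (f (w x_B x_D x_D)) : B
  (k (f (w x_B x_D x_D))) : D
        x_B : B
        (u) : D
        x_D : D
      (w x_B (u) x_D) : A
    (f (w x_B (u) x_D)) : B
  (k (f (w x_B (u) x_D))) : D
(w (f (w (f x_A) (k (q)) (k (q)))) (k (f (w x_B x_D x_D))) (k (f (w x_B (u) x_D)))) : A


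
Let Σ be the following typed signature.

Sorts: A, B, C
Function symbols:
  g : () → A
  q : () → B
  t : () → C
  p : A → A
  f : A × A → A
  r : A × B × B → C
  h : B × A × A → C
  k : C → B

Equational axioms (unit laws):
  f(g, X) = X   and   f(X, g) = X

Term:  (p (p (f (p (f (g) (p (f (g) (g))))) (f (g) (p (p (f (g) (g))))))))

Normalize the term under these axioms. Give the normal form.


1. (p (p (f (p (f (g) (p (f (g) (g))))) (f (g) (p (p (f (g) (g))))))))  →  (p (p (f (p (p (f (g) (g)))) (f (g) (p (p (f (g) (g))))))))
2. (p (p (f (p (p (f (g) (g)))) (f (g) (p (p (f (g) (g))))))))  →  (p (p (f (p (p (g))) (f (g) (p (p (f (g) (g))))))))
3. (p (p (f (p (p (g))) (f (g) (p (p (f (g) (g))))))))  →  (p (p (f (p (p (g))) (p (p (f (g) (g)))))))
4. (p (p (f (p (p (g))) (p (p (f (g) (g)))))))  →  (p (p (f (p (p (g))) (p (p (g))))))

normal form = (p (p (f (p (p (g))) (p (p (g))))))


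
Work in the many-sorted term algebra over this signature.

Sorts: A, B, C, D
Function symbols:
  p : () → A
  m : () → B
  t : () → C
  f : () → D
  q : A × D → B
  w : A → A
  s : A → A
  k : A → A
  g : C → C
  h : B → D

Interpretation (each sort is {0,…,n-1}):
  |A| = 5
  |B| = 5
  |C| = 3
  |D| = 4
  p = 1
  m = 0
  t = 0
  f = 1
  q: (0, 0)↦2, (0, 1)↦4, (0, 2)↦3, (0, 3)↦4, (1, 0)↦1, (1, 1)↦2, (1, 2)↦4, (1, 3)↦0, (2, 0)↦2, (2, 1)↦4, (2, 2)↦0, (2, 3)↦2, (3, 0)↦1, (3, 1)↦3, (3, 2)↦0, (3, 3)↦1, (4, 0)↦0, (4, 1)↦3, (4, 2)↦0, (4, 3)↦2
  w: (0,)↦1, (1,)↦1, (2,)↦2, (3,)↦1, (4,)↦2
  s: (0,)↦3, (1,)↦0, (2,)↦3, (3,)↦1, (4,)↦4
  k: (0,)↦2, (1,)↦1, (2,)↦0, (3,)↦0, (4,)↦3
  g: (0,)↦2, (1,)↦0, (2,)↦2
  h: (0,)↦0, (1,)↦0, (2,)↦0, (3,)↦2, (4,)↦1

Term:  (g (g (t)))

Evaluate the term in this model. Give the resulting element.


value = 2

  t = 0
  (g (t)) = g(0,) = 2
  (g (g (t))) = g(2,) = 2


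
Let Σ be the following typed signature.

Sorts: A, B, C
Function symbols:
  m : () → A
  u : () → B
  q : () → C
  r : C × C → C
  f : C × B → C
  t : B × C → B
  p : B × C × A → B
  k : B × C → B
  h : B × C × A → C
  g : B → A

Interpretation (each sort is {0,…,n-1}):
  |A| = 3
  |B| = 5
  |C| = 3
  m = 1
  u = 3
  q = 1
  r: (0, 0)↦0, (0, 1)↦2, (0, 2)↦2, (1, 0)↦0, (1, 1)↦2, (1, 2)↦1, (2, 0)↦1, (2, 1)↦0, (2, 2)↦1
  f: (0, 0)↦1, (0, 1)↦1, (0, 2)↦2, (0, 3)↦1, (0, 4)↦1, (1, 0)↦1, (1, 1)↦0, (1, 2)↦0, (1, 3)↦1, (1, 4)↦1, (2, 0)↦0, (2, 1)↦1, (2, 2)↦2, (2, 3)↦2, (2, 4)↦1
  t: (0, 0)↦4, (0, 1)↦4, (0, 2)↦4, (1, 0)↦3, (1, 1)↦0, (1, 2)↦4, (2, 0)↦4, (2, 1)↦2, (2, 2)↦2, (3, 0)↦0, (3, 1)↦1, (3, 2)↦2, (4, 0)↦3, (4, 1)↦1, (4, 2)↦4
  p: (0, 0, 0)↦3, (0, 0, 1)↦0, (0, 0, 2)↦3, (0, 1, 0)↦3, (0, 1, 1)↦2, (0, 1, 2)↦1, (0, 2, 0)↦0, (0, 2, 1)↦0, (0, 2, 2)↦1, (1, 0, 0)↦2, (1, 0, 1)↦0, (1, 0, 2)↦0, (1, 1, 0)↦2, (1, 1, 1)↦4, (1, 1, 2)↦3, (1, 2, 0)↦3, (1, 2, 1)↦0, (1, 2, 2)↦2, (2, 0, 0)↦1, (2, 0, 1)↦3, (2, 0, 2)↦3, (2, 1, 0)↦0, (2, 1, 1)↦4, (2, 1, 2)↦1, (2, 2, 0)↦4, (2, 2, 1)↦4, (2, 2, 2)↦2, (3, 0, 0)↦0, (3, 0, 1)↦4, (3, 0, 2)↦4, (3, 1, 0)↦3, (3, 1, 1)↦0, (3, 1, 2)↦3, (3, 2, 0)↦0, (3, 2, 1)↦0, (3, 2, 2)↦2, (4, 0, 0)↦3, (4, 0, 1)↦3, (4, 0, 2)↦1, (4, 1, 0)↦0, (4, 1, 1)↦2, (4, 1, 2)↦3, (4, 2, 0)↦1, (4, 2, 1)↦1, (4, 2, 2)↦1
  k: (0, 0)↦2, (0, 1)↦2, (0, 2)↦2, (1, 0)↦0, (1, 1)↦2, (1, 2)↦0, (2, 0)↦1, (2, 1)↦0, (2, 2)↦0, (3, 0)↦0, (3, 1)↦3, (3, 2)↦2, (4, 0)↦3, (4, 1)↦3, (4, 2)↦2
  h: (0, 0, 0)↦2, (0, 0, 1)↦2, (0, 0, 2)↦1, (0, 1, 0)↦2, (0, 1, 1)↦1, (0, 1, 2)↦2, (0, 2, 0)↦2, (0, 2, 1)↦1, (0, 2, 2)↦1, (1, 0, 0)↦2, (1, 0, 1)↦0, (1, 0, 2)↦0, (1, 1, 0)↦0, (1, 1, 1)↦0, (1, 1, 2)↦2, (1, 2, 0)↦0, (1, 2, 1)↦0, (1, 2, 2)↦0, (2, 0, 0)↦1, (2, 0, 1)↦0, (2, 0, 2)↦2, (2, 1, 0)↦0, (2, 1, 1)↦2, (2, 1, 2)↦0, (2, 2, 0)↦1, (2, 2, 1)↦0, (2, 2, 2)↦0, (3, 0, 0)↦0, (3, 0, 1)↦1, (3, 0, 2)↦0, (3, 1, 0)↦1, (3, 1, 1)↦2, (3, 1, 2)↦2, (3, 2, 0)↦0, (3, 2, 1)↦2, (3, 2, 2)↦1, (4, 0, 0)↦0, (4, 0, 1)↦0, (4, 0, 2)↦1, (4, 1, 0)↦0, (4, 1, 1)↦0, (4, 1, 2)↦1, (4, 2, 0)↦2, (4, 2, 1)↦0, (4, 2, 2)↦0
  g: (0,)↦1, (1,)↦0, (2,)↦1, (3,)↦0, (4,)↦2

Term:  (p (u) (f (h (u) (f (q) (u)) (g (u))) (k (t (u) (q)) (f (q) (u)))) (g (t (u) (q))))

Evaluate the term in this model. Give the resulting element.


  u = 3
  u = 3
  q = 1
  u = 3
  (f (q) (u)) = f(1, 3) = 1
  u = 3
  (g (u)) = g(3,) = 0
  (h (u) (f (q) (u)) (g (u))) = h(3, 1, 0) = 1
  u = 3
  q = 1
  (t (u) (q)) = t(3, 1) = 1
  q = 1
  u = 3
  (f (q) (u)) = f(1, 3) = 1
  (k (t (u) (q)) (f (q) (u))) = k(1, 1) = 2
  (f (h (u) (f (q) (u)) (g (u))) (k (t (u) (q)) (f (q) (u)))) = f(1, 2) = 0
  u = 3
  q = 1
  (t (u) (q)) = t(3, 1) = 1
  (g (t (u) (q))) = g(1,) = 0
  (p (u) (f (h (u) (f (q) (u)) (g (u))) (k (t (u) (q)) (f (q) (u)))) (g (t (u) (q)))) = p(3, 0, 0) = 0

value = 0


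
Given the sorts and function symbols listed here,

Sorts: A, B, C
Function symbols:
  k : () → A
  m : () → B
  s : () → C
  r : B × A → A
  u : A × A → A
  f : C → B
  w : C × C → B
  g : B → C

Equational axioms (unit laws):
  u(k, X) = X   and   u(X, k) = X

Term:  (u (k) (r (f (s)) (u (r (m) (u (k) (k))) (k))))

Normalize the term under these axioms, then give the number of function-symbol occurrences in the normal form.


1. (u (k) (r (f (s)) (u (r (m) (u (k) (k))) (k))))  →  (r (f (s)) (u (r (m) (u (k) (k))) (k)))
2. (r (f (s)) (u (r (m) (u (k) (k))) (k)))  →  (r (f (s)) (r (m) (u (k) (k))))
3. (r (f (s)) (r (m) (u (k) (k))))  →  (r (f (s)) (r (m) (k)))
normal form: (r (f (s)) (r (m) (k)))

size = 6


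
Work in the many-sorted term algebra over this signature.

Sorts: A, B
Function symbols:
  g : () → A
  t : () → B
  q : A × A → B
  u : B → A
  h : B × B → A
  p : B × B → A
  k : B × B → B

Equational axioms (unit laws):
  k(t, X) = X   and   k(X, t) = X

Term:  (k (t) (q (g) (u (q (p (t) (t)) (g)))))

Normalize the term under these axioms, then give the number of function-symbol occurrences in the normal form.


size = 8

1. (k (t) (q (g) (u (q (p (t) (t)) (g)))))  →  (q (g) (u (q (p (t) (t)) (g))))
normal form: (q (g) (u (q (p (t) (t)) (g))))


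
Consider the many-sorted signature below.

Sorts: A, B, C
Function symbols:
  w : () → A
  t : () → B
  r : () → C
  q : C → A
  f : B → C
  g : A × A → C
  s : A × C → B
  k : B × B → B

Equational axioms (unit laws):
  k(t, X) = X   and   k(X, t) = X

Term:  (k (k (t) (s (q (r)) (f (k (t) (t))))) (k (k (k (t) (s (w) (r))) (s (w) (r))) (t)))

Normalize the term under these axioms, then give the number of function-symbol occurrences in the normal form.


1. (k (k (t) (s (q (r)) (f (k (t) (t))))) (k (k (k (t) (s (w) (r))) (s (w) (r))) (t)))  →  (k (s (q (r)) (f (k (t) (t)))) (k (k (k (t) (s (w) (r))) (s (w) (r))) (t)))
2. (k (s (q (r)) (f (k (t) (t)))) (k (k (k (t) (s (w) (r))) (s (w) (r))) (t)))  →  (k (s (q (r)) (f (t))) (k (k (k (t) (s (w) (r))) (s (w) (r))) (t)))
3. (k (s (q (r)) (f (t))) (k (k (k (t) (s (w) (r))) (s (w) (r))) (t)))  →  (k (s (q (r)) (f (t))) (k (k (t) (s (w) (r))) (s (w) (r))))
4. (k (s (q (r)) (f (t))) (k (k (t) (s (w) (r))) (s (w) (r))))  →  (k (s (q (r)) (f (t))) (k (s (w) (r)) (s (w) (r))))
normal form: (k (s (q (r)) (f (t))) (k (s (w) (r)) (s (w) (r))))

size = 13


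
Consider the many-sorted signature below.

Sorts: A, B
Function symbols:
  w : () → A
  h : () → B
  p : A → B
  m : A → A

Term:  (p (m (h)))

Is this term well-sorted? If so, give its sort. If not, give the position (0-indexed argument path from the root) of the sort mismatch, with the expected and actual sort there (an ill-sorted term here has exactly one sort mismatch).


ill-sorted at position [0, 0]: expected A, got B

    (h) : B
  (m (h)) : ✗ arg 0 at [0, 0] has sort B, expected A


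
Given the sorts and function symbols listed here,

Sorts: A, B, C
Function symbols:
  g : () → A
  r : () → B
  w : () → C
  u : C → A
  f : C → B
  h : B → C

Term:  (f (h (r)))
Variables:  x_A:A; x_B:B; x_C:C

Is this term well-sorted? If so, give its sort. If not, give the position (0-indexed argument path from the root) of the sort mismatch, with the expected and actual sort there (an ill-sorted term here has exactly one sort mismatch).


well-sorted; sort = B

    (r) : B
  (h (r)) : C
(f (h (r))) : B


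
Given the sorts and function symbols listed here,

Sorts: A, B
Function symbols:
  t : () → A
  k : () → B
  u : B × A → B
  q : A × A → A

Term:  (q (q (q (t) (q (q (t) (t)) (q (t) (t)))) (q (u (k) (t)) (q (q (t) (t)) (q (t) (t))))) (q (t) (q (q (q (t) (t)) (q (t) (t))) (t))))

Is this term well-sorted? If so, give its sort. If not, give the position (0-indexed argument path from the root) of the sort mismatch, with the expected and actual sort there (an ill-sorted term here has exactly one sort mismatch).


ill-sorted at position [0, 1, 0]: expected A, got B

      (t) : A
          (t) : A
          (t) : A
        (q (t) (t)) : A
          (t) : A
          (t) : A
        (q (t) (t)) : A
      (q (q (t) (t)) (q (t) (t))) : A
    (q (t) (q (q (t) (t)) (q (t) (t)))) : A
        (k) : B
        (t) : A
      (u (k) (t)) : B
          (t) : A
          (t) : A
        (q (t) (t)) : A
          (t) : A
          (t) : A
        (q (t) (t)) : A
      (q (q (t) (t)) (q (t) (t))) : A
    (q (u (k) (t)) (q (q (t) (t)) (q (t) (t)))) : ✗ arg 0 at [0, 1, 0] has sort B, expected A
    (t) : A
          (t) : A
          (t) : A
        (q (t) (t)) : A
          (t) : A
          (t) : A
        (q (t) (t)) : A
      (q (q (t) (t)) (q (t) (t))) : A
      (t) : A
    (q (q (q (t) (t)) (q (t) (t))) (t)) : A
  (q (t) (q (q (q (t) (t)) (q (t) (t))) (t))) : A


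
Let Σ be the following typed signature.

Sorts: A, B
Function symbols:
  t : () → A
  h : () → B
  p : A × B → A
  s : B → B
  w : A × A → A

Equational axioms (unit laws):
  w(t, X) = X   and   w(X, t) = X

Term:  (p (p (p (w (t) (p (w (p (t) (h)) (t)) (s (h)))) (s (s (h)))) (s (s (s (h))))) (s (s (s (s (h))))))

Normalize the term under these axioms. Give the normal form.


1. (p (p (p (w (t) (p (w (p (t) (h)) (t)) (s (h)))) (s (s (h)))) (s (s (s (h))))) (s (s (s (s (h))))))  →  (p (p (p (p (w (p (t) (h)) (t)) (s (h))) (s (s (h)))) (s (s (s (h))))) (s (s (s (s (h))))))
2. (p (p (p (p (w (p (t) (h)) (t)) (s (h))) (s (s (h)))) (s (s (s (h))))) (s (s (s (s (h))))))  →  (p (p (p (p (p (t) (h)) (s (h))) (s (s (h)))) (s (s (s (h))))) (s (s (s (s (h))))))

normal form = (p (p (p (p (p (t) (h)) (s (h))) (s (s (h)))) (s (s (s (h))))) (s (s (s (s (h))))))


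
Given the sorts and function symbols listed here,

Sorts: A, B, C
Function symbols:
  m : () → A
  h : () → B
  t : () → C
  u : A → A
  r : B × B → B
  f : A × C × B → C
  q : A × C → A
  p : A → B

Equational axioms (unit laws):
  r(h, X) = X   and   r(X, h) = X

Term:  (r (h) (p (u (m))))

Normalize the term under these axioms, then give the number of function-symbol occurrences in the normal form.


1. (r (h) (p (u (m))))  →  (p (u (m)))
normal form: (p (u (m)))

size = 3


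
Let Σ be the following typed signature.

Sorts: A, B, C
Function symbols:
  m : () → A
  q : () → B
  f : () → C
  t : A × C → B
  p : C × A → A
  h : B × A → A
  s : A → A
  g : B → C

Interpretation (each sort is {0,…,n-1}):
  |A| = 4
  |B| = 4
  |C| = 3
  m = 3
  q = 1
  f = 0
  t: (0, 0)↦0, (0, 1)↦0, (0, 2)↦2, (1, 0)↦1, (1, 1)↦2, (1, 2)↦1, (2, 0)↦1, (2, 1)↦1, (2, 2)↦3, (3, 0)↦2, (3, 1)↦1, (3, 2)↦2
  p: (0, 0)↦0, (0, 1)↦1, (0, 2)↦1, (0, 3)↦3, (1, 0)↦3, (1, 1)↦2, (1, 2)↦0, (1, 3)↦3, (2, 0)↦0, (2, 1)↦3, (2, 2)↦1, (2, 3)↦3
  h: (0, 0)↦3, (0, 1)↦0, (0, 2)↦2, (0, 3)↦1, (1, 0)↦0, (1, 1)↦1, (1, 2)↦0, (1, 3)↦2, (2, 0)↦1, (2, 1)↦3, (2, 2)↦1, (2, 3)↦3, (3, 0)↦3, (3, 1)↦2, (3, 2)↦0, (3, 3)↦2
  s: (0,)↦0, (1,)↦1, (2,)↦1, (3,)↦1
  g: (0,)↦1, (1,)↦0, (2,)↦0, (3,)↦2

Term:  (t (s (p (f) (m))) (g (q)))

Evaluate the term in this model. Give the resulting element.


  f = 0
  m = 3
  (p (f) (m)) = p(0, 3) = 3
  (s (p (f) (m))) = s(3,) = 1
  q = 1
  (g (q)) = g(1,) = 0
  (t (s (p (f) (m))) (g (q))) = t(1, 0) = 1

value = 1


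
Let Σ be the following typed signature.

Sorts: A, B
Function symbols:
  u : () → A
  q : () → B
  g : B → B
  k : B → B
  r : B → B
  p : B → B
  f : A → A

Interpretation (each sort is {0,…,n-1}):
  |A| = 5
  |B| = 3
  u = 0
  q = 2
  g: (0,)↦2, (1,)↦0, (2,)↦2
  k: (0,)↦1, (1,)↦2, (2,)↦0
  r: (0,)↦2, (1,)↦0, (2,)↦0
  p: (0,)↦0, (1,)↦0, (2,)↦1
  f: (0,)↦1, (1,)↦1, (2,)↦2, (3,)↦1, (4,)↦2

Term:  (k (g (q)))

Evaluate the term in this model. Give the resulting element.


value = 0

  q = 2
  (g (q)) = g(2,) = 2
  (k (g (q))) = k(2,) = 0


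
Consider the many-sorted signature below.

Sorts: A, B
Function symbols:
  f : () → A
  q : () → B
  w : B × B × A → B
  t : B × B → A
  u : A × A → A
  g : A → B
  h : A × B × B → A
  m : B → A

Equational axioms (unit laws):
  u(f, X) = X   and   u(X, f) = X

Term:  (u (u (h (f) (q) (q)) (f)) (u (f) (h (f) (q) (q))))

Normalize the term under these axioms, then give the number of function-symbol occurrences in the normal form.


size = 9

1. (u (u (h (f) (q) (q)) (f)) (u (f) (h (f) (q) (q))))  →  (u (h (f) (q) (q)) (u (f) (h (f) (q) (q))))
2. (u (h (f) (q) (q)) (u (f) (h (f) (q) (q))))  →  (u (h (f) (q) (q)) (h (f) (q) (q)))
normal form: (u (h (f) (q) (q)) (h (f) (q) (q)))


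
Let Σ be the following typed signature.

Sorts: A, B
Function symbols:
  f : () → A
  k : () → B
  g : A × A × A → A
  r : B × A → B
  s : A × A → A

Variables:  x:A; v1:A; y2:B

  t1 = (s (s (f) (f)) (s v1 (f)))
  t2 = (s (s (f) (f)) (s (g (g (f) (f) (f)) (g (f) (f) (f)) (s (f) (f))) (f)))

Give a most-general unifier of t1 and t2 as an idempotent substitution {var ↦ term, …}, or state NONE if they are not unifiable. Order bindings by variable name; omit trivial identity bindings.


{v1 ↦ (g (g (f) (f) (f)) (g (f) (f) (f)) (s (f) (f)))}


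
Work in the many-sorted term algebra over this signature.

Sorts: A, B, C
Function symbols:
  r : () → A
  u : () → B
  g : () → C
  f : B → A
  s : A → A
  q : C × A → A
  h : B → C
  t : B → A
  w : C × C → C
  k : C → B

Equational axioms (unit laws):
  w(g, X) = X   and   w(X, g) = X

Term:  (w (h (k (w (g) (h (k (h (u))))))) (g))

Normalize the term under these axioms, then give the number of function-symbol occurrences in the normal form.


size = 6

1. (w (h (k (w (g) (h (k (h (u))))))) (g))  →  (h (k (w (g) (h (k (h (u)))))))
2. (h (k (w (g) (h (k (h (u)))))))  →  (h (k (h (k (h (u))))))
normal form: (h (k (h (k (h (u))))))


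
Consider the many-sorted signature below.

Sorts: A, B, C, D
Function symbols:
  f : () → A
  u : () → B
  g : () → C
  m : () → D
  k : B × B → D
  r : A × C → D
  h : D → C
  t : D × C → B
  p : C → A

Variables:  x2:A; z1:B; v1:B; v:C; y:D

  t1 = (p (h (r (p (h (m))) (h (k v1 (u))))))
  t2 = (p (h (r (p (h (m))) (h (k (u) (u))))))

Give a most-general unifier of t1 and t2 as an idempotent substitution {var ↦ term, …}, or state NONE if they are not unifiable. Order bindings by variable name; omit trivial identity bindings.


{v1 ↦ (u)}


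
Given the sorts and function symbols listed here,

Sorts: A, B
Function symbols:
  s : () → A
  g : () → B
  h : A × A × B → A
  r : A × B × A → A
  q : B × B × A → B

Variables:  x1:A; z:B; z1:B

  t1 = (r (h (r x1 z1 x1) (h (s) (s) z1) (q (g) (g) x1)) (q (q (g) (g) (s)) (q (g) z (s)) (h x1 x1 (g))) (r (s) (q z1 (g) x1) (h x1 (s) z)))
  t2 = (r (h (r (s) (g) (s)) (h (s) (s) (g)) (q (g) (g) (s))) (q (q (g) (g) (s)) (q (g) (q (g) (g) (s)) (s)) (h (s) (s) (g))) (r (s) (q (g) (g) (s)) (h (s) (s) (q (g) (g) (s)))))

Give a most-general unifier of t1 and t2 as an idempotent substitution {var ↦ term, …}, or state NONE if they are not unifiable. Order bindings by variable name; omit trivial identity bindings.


{x1 ↦ (s), z ↦ (q (g) (g) (s)), z1 ↦ (g)}


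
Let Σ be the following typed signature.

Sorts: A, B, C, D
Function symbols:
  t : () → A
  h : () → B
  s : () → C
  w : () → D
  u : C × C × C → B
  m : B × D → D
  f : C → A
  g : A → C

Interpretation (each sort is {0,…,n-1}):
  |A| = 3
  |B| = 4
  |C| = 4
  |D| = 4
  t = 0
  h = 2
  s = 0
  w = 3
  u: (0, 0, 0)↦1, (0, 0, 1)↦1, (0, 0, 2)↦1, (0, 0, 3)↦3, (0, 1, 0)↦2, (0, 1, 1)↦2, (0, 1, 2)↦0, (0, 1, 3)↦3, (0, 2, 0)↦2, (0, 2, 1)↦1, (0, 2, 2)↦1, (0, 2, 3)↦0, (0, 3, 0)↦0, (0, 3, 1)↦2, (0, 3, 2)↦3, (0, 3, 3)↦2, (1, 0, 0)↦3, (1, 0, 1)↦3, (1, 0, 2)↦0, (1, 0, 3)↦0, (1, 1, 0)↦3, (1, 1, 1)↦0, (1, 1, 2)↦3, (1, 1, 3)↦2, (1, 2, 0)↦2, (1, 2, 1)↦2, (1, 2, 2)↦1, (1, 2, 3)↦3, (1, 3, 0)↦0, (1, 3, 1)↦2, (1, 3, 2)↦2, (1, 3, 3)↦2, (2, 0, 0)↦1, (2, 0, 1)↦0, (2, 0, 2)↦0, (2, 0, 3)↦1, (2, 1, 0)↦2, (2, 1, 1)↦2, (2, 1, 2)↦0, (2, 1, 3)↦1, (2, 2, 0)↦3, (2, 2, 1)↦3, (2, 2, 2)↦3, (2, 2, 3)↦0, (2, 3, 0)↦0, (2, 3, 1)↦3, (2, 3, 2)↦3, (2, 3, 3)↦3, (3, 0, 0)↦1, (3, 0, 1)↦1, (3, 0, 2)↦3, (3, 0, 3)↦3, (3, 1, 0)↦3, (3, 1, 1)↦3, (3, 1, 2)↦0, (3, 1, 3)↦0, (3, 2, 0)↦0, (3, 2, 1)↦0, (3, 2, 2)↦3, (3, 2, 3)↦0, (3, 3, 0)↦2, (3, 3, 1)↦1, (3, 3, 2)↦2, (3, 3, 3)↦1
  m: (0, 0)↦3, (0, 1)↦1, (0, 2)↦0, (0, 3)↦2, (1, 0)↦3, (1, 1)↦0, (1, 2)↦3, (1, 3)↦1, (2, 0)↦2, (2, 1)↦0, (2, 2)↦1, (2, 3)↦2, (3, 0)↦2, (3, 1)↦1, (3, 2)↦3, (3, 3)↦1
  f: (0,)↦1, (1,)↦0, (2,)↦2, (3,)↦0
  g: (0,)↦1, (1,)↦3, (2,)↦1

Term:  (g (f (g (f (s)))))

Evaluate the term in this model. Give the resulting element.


  s = 0
  (f (s)) = f(0,) = 1
  (g (f (s))) = g(1,) = 3
  (f (g (f (s)))) = f(3,) = 0
  (g (f (g (f (s))))) = g(0,) = 1

value = 1


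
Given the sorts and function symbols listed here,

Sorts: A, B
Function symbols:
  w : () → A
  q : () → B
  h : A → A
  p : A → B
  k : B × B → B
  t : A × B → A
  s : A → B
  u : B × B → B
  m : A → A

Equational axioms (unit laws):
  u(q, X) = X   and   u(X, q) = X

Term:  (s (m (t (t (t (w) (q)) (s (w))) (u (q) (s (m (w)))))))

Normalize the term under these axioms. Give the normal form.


normal form = (s (m (t (t (t (w) (q)) (s (w))) (s (m (w))))))

1. (s (m (t (t (t (w) (q)) (s (w))) (u (q) (s (m (w)))))))  →  (s (m (t (t (t (w) (q)) (s (w))) (s (m (w))))))


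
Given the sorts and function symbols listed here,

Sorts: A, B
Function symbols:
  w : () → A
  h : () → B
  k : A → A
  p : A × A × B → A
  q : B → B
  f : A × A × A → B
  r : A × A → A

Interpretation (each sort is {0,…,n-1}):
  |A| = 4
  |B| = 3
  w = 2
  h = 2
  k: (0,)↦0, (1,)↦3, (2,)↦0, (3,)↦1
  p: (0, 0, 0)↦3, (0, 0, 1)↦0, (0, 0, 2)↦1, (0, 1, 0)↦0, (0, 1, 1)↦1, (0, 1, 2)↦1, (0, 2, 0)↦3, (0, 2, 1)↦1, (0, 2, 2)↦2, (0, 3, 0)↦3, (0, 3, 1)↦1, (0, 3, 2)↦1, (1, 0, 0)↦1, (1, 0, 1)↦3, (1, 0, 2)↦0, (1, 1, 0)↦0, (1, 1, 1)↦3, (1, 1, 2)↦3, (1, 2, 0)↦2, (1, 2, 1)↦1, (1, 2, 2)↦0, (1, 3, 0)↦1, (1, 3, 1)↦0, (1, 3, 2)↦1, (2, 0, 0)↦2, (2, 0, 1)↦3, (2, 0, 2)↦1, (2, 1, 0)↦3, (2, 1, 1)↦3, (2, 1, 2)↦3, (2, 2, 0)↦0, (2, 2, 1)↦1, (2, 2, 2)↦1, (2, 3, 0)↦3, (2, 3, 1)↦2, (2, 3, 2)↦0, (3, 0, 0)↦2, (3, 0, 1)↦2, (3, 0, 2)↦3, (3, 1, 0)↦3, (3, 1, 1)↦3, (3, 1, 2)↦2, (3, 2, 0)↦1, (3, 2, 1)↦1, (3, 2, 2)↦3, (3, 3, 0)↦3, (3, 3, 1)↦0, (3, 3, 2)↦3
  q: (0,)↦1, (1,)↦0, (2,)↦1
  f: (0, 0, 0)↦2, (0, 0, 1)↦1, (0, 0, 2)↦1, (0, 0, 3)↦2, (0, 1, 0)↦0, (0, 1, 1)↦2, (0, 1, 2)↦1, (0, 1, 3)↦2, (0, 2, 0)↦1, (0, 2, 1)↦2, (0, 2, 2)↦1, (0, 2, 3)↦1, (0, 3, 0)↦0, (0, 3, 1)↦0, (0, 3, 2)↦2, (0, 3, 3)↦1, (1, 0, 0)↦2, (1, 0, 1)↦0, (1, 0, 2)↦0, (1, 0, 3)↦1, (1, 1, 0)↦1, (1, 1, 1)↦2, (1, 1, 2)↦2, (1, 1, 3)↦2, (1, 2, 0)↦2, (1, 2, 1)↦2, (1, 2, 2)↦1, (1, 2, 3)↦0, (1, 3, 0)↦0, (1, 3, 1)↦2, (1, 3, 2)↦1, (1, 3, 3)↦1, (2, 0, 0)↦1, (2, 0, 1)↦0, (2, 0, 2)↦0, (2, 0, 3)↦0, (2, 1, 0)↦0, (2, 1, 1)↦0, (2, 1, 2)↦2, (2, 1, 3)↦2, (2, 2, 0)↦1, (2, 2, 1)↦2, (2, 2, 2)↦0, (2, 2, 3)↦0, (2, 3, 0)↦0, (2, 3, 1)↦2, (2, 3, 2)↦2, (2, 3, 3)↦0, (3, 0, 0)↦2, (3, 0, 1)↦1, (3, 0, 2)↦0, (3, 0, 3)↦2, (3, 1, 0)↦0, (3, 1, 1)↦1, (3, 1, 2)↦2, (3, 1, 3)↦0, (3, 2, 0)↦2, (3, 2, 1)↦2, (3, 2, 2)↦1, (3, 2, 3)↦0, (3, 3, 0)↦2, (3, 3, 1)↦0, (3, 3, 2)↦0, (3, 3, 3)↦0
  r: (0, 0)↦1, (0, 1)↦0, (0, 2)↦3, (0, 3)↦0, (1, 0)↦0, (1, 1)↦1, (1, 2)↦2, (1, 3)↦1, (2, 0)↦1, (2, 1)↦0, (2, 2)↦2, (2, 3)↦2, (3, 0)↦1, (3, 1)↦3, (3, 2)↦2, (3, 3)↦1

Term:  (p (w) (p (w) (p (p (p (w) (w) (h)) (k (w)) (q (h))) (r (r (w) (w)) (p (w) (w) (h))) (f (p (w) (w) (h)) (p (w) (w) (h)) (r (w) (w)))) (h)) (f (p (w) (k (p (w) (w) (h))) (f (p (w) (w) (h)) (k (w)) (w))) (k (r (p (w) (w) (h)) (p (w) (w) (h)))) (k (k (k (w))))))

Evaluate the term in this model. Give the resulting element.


value = 1

  w = 2
  w = 2
  w = 2
  w = 2
  h = 2
  (p (w) (w) (h)) = p(2, 2, 2) = 1
  w = 2
  (k (w)) = k(2,) = 0
  h = 2
  (q (h)) = q(2,) = 1
  (p (p (w) (w) (h)) (k (w)) (q (h))) = p(1, 0, 1) = 3
  w = 2
  w = 2
  (r (w) (w)) = r(2, 2) = 2
  w = 2
  w = 2
  h = 2
  (p (w) (w) (h)) = p(2, 2, 2) = 1
  (r (r (w) (w)) (p (w) (w) (h))) = r(2, 1) = 0
  w = 2
  w = 2
  h = 2
  (p (w) (w) (h)) = p(2, 2, 2) = 1
  w = 2
  w = 2
  h = 2
  (p (w) (w) (h)) = p(2, 2, 2) = 1
  w = 2
  w = 2
  (r (w) (w)) = r(2, 2) = 2
  (f (p (w) (w) (h)) (p (w) (w) (h)) (r (w) (w))) = f(1, 1, 2) = 2
  (p (p (p (w) (w) (h)) (k (w)) (q (h))) (r (r (w) (w)) (p (w) (w) (h))) (f (p (w) (w) (h)) (p (w) (w) (h)) (r (w) (w)))) = p(3, 0, 2) = 3
  h = 2
  (p (w) (p (p (p (w) (w) (h)) (k (w)) (q (h))) (r (r (w) (w)) (p (w) (w) (h))) (f (p (w) (w) (h)) (p (w) (w) (h)) (r (w) (w)))) (h)) = p(2, 3, 2) = 0
  w = 2
  w = 2
  w = 2
  h = 2
  (p (w) (w) (h)) = p(2, 2, 2) = 1
  (k (p (w) (w) (h))) = k(1,) = 3
  w = 2
  w = 2
  h = 2
  (p (w) (w) (h)) = p(2, 2, 2) = 1
  w = 2
  (k (w)) = k(2,) = 0
  w = 2
  (f (p (w) (w) (h)) (k (w)) (w)) = f(1, 0, 2) = 0
  (p (w) (k (p (w) (w) (h))) (f (p (w) (w) (h)) (k (w)) (w))) = p(2, 3, 0) = 3
  w = 2
  w = 2
  h = 2
  (p (w) (w) (h)) = p(2, 2, 2) = 1
  w = 2
  w = 2
  h = 2
  (p (w) (w) (h)) = p(2, 2, 2) = 1
  (r (p (w) (w) (h)) (p (w) (w) (h))) = r(1, 1) = 1
  (k (r (p (w) (w) (h)) (p (w) (w) (h)))) = k(1,) = 3
  w = 2
  (k (w)) = k(2,) = 0
  (k (k (w))) = k(0,) = 0
  (k (k (k (w)))) = k(0,) = 0
  (f (p (w) (k (p (w) (w) (h))) (f (p (w) (w) (h)) (k (w)) (w))) (k (r (p (w) (w) (h)) (p (w) (w) (h)))) (k (k (k (w))))) = f(3, 3, 0) = 2
  (p (w) (p (w) (p (p (p (w) (w) (h)) (k (w)) (q (h))) (r (r (w) (w)) (p (w) (w) (h))) (f (p (w) (w) (h)) (p (w) (w) (h)) (r (w) (w)))) (h)) (f (p (w) (k (p (w) (w) (h))) (f (p (w) (w) (h)) (k (w)) (w))) (k (r (p (w) (w) (h)) (p (w) (w) (h)))) (k (k (k (w)))))) = p(2, 0, 2) = 1


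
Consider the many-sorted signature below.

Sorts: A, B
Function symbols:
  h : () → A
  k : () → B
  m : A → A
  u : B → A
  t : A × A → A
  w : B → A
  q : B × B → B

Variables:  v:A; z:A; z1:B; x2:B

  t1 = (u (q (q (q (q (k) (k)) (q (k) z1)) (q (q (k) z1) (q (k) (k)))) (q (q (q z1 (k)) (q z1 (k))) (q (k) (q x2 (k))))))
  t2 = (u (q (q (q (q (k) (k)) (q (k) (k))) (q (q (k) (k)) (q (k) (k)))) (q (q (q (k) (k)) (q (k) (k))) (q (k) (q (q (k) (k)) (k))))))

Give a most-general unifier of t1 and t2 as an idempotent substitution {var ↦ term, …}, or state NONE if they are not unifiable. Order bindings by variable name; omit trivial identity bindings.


{x2 ↦ (q (k) (k)), z1 ↦ (k)}


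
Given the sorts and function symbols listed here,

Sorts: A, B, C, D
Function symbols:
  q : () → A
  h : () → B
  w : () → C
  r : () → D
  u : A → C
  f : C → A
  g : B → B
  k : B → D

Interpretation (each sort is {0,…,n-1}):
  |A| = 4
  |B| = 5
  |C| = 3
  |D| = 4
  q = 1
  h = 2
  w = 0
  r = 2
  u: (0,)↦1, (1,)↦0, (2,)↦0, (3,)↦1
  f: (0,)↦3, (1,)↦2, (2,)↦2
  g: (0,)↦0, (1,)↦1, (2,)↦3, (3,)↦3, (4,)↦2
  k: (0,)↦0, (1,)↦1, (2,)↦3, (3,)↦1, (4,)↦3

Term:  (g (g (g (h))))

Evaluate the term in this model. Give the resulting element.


value = 3

  h = 2
  (g (h)) = g(2,) = 3
  (g (g (h))) = g(3,) = 3
  (g (g (g (h)))) = g(3,) = 3


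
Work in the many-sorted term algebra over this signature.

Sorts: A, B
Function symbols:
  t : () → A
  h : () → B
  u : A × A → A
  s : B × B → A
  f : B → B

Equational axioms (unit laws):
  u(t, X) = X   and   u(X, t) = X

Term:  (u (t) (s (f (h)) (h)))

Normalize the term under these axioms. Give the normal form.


1. (u (t) (s (f (h)) (h)))  →  (s (f (h)) (h))

normal form = (s (f (h)) (h))


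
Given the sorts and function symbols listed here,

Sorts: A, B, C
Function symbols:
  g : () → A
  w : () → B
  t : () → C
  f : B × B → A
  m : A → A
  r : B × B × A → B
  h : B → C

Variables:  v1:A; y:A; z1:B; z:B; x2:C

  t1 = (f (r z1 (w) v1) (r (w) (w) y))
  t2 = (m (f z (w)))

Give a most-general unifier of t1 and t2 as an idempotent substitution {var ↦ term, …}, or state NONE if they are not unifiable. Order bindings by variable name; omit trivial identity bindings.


head clash or occurs-check failure — not unifiable

NONE (not unifiable)
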